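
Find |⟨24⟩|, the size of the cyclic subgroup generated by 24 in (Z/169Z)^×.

156

ord(24) | φ(169) = φ(13^2) = 13·(13−1) = 156 = 2^2 · 3 · 13.
Divisors of 156: 1, 2, 3, 4, 6, 12, 13, 26, 39, 52, 78, 156.
Compute 24^d (mod 169) for the divisors d until we hit 1:
24^1 ≡ 24
24^2 ≡ 69
24^3 ≡ 135
24^4 ≡ 29
24^6 ≡ 142
24^12 ≡ 53
24^13 ≡ 89
24^26 ≡ 147
24^39 ≡ 70
24^52 ≡ 146
24^78 ≡ 168
24^156 ≡ 1
Hence ord(24) = 156.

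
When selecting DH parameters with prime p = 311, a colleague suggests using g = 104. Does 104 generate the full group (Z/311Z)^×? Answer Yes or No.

φ(311) = 311 − 1 = 310 = 2 · 5 · 31.
Test 104^(310/q) mod 311 for each prime factor q of 310:
104^155 ≡ 1 (mod 311)  [q = 2: ≡ 1 ✗]
104^62 ≡ 36 (mod 311)  [q = 5: ≢ 1 ✓]
104^10 ≡ 91 (mod 311)  [q = 31: ≢ 1 ✓]
The check at q = 2 fails, so 104 generates a proper subgroup.

No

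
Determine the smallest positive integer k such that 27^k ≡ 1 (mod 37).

6

The order of 27 must divide φ(37) = 37 − 1 = 36 = 2^2 · 3^2.
Divisors of 36: 1, 2, 3, 4, 6, 9, 12, 18, 36.
Test each divisor d:
27^1 ≡ 27
27^2 ≡ 26
27^3 ≡ 36
27^4 ≡ 10
27^6 ≡ 1
Therefore the multiplicative order of 27 modulo 37 is 6.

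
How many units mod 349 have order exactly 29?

φ(349) = 349 − 1 = 348 = 2^2 · 3 · 29.
(Z/349Z)^× is cyclic (|G| = 348); a cyclic group of order m has exactly φ(d) elements of each order d | m, and none otherwise.
29 | 348, and φ(29) = 29 − 1 = 28.

28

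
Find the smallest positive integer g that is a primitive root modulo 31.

φ(31) = 31 − 1 = 30 = 2 · 3 · 5.
Test candidates g = 2, 3, … against the prime factors q ∈ {2, 3, 5} of φ(31): g is a generator iff g^(30/q) ≢ 1 for every such q.
g = 2: 2^15 ≡ 1 — hits 1, so not a primitive root.
g = 3: 3^15 ≡ 30; 3^10 ≡ 25; 3^6 ≡ 16 — none is 1, so 3 is a primitive root.
So 3 is the smallest generator of (Z/31Z)^×.

3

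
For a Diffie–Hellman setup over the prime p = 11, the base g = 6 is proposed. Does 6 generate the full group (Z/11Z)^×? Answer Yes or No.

φ(11) = 11 − 1 = 10 = 2 · 5.
It suffices to check that the order of 6 is not a proper divisor of 10: compute 6^(10/q) for q ∈ {2, 5}.
6^5 ≡ 10 (mod 11)  [q = 2: ≢ 1 ✓]
6^2 ≡ 3 (mod 11)  [q = 5: ≢ 1 ✓]
Every test exponent gives a nontrivial residue, hence 6 generates the full group.

Yes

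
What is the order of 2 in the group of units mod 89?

11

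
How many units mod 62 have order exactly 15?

φ(62) = φ(2)·φ(31) = 1·30 = 30 = 2 · 3 · 5.
Since (Z/62Z)^× is cyclic of order 30, the number of elements of order d is φ(d) when d | 30 and 0 otherwise.
15 = 3 · 5 divides 30, and φ(15) = 8.

8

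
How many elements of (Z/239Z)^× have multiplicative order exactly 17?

φ(239) = 239 − 1 = 238 = 2 · 7 · 17.
(Z/239Z)^× is cyclic (|G| = 238); a cyclic group of order m has exactly φ(d) elements of each order d | m, and none otherwise.
17 | 238, and φ(17) = 17 − 1 = 16.

16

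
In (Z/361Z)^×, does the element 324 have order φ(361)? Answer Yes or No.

No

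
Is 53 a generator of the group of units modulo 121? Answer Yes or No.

No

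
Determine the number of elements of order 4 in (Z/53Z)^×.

2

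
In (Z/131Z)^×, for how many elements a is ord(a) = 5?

4

φ(131) = 131 − 1 = 130 = 2 · 5 · 13.
Since (Z/131Z)^× is cyclic of order 130, the number of elements of order d is φ(d) when d | 130 and 0 otherwise.
5 | 130, and φ(5) = 5 − 1 = 4.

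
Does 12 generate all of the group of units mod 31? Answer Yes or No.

Yes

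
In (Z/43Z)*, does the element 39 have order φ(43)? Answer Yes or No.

No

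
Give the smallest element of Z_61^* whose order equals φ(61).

2

φ(61) = 61 − 1 = 60 = 2^2 · 3 · 5.
g is a primitive root iff g^(60/q) ≢ 1 (mod 61) for each prime q ∈ {2, 3, 5}.
g = 2: 2^30 ≡ 60; 2^20 ≡ 47; 2^12 ≡ 9 — none is 1, so 2 is a primitive root.
Hence the least primitive root of 61 is 2.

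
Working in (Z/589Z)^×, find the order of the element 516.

90

By Lagrange's theorem, ord_589(516) divides φ(589) = φ(19·31) = (19−1)·(31−1) = 18·30 = 540 = 2^2 · 3^3 · 5.
Divisors of 540: 1, 2, 3, 4, 5, 6, 9, 10, 12, 15, 18, 20, 27, 30, 36, 45, 54, 60, 90, 108, 135, 180, 270, 540.
Compute 516^d (mod 589) for the divisors d until we hit 1:
516^1 ≡ 516 (mod 589)
516^2 ≡ 28 (mod 589)
516^3 ≡ 312 (mod 589)
516^4 ≡ 195 (mod 589)
516^5 ≡ 490 (mod 589)
516^6 ≡ 159 (mod 589)
516^9 ≡ 132 (mod 589)
516^10 ≡ 377 (mod 589)
516^12 ≡ 543 (mod 589)
516^15 ≡ 373 (mod 589)
516^18 ≡ 343 (mod 589)
516^20 ≡ 180 (mod 589)
516^27 ≡ 512 (mod 589)
516^30 ≡ 125 (mod 589)
516^36 ≡ 438 (mod 589)
516^45 ≡ 94 (mod 589)
516^54 ≡ 39 (mod 589)
516^60 ≡ 311 (mod 589)
516^90 ≡ 1 (mod 589) ✓
The smallest such exponent is 90, so the order of 516 is 90.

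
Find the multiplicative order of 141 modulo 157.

The order of 141 must divide φ(157) = 157 − 1 = 156 = 2^2 · 3 · 13.
Divisors of 156: 1, 2, 3, 4, 6, 12, 13, 26, 39, 52, 78, 156.
Check 141^d mod 157 for each divisor in increasing order:
141^1 ≡ 141
141^2 ≡ 99
141^3 ≡ 143
141^4 ≡ 67
141^6 ≡ 39
141^12 ≡ 108
141^13 ≡ 156
141^26 ≡ 1
Hence ord(141) = 26.

26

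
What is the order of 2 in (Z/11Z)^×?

10

ord(2) | φ(11) = 11 − 1 = 10 = 2 · 5.
Divisors of 10: 1, 2, 5, 10.
Evaluate successive powers at the divisors of 10:
2^1 ≡ 2
2^2 ≡ 4
2^5 ≡ 10
2^10 ≡ 1
The smallest such exponent is 10, so the order of 2 is 10.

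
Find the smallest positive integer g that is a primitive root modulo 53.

φ(53) = 53 − 1 = 52 = 2^2 · 13.
Test candidates g = 2, 3, … against the prime factors q ∈ {2, 13} of φ(53): g is a generator iff g^(52/q) ≢ 1 for every such q.
g = 2: 2^26 ≡ 52; 2^4 ≡ 16 — none is 1, so 2 is a primitive root.
Hence the least primitive root of 53 is 2.

2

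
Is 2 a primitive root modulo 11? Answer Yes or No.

Yes

φ(11) = 11 − 1 = 10 = 2 · 5.
2 is a primitive root mod 11 iff 2^(φ(11)/q) ≢ 1 for every prime q | φ(11), i.e. q ∈ {2, 5}.
2^5 ≡ 10 (mod 11)  [q = 2: ≢ 1 ✓]
2^2 ≡ 4 (mod 11)  [q = 5: ≢ 1 ✓]
Every test exponent gives a nontrivial residue, hence 2 generates the full group.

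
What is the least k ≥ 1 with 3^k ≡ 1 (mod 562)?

280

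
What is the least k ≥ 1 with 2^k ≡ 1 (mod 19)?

18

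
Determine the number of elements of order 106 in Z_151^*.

0

φ(151) = 151 − 1 = 150 = 2 · 3 · 5^2.
Since (Z/151Z)^× is cyclic of order 150, the number of elements of order d is φ(d) when d | 150 and 0 otherwise.
106 does not divide 150, so no element of (Z/151Z)^× has order 106.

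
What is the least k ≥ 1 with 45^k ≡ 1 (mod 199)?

The order of 45 must divide φ(199) = 199 − 1 = 198 = 2 · 3^2 · 11.
Divisors of 198: 1, 2, 3, 6, 9, 11, 18, 22, 33, 66, 99, 198.
Compute 45^d (mod 199) for the divisors d until we hit 1:
45^1 ≡ 45
45^2 ≡ 35
45^3 ≡ 182
45^6 ≡ 90
45^9 ≡ 62
45^11 ≡ 180
45^18 ≡ 63
45^22 ≡ 162
45^33 ≡ 106
45^66 ≡ 92
45^99 ≡ 1
The smallest such exponent is 99, so the order of 45 is 99.

99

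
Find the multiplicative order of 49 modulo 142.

35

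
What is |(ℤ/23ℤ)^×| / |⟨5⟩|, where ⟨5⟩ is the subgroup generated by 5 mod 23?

Since 5 ∈ (Z/23Z)^×, its order divides φ(23) = 23 − 1 = 22 = 2 · 11.
Divisors of 22: 1, 2, 11, 22.
Evaluate successive powers at the divisors of 22:
5^1 ≡ 5 (mod 23)
5^2 ≡ 2 (mod 23)
5^11 ≡ 22 (mod 23)
5^22 ≡ 1 (mod 23) ✓
So ord_23(5) = 22, hence |⟨5⟩| = 22.
[(Z/23Z)^× : ⟨5⟩] = 22/22 = 1.

1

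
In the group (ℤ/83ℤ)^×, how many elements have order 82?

φ(83) = 83 − 1 = 82 = 2 · 41.
(Z/83Z)^× is cyclic (|G| = 82); a cyclic group of order m has exactly φ(d) elements of each order d | m, and none otherwise.
82 = 2 · 41 divides 82, and φ(82) = 40.

40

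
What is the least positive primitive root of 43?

φ(43) = 43 − 1 = 42 = 2 · 3 · 7.
Test candidates g = 2, 3, … against the prime factors q ∈ {2, 3, 7} of φ(43): g is a generator iff g^(42/q) ≢ 1 for every such q.
g = 2: 2^21 ≡ 42; 2^14 ≡ 1 — hits 1, so not a primitive root.
g = 3: 3^21 ≡ 42; 3^14 ≡ 36; 3^6 ≡ 41 — none is 1, so 3 is a primitive root.
Hence the least primitive root of 43 is 3.

3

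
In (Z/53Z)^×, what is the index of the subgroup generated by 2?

By Lagrange's theorem, ord_53(2) divides φ(53) = 53 − 1 = 52 = 2^2 · 13.
Divisors of 52: 1, 2, 4, 13, 26, 52.
Test each divisor d:
2^1 ≡ 2 (mod 53)
2^2 ≡ 4 (mod 53)
2^4 ≡ 16 (mod 53)
2^13 ≡ 30 (mod 53)
2^26 ≡ 52 (mod 53)
2^52 ≡ 1 (mod 53) ✓
Thus |⟨2⟩| = ord(2) = 52.
The index is φ(53) / ord(2) = 52 / 52 = 1.

1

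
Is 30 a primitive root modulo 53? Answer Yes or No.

No

φ(53) = 53 − 1 = 52 = 2^2 · 13.
It suffices to check that the order of 30 is not a proper divisor of 52: compute 30^(52/q) for q ∈ {2, 13}.
30^26 ≡ 52 (mod 53)  [q = 2: ≢ 1 ✓]
30^4 ≡ 1 (mod 53)  [q = 13: ≡ 1 ✗]
Since 30^4 ≡ 1, the order of 30 divides 4 < 52, so 30 is not a primitive root.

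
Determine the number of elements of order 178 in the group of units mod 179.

φ(179) = 179 − 1 = 178 = 2 · 89.
Since (Z/179Z)^× is cyclic of order 178, the number of elements of order d is φ(d) when d | 178 and 0 otherwise.
178 = 2 · 89 divides 178, and φ(178) = 88.

88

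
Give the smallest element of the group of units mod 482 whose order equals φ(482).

7

φ(482) = φ(2)·φ(241) = 1·240 = 240 = 2^4 · 3 · 5.
g is a primitive root iff g^(240/q) ≢ 1 (mod 482) for each prime q ∈ {2, 3, 5}.
g = 2: gcd(2, 482) = 2 > 1, not a unit — skip.
g = 3: 3^120 ≡ 1 — hits 1, so not a primitive root.
g = 4: gcd(4, 482) = 2 > 1, not a unit — skip.
g = 5: 5^120 ≡ 1 — hits 1, so not a primitive root.
g = 6: gcd(6, 482) = 2 > 1, not a unit — skip.
g = 7: 7^120 ≡ 481; 7^80 ≡ 15; 7^48 ≡ 91 — none is 1, so 7 is a primitive root.
So 7 is the smallest generator of (Z/482Z)^×.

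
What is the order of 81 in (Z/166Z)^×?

41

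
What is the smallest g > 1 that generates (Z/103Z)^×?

5

φ(103) = 103 − 1 = 102 = 2 · 3 · 17.
g is a primitive root iff g^(102/q) ≢ 1 (mod 103) for each prime q ∈ {2, 3, 17}.
g = 2: 2^51 ≡ 1 — hits 1, so not a primitive root.
g = 3: 3^51 ≡ 102; 3^34 ≡ 1 — hits 1, so not a primitive root.
g = 4: 4^51 ≡ 1 — hits 1, so not a primitive root.
g = 5: 5^51 ≡ 102; 5^34 ≡ 56; 5^6 ≡ 72 — none is 1, so 5 is a primitive root.
So 5 is the smallest generator of (Z/103Z)^×.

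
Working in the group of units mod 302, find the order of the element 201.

25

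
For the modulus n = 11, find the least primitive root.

2

φ(11) = 11 − 1 = 10 = 2 · 5.
g is a primitive root iff g^(10/q) ≢ 1 (mod 11) for each prime q ∈ {2, 5}.
g = 2: 2^5 ≡ 10; 2^2 ≡ 4 — none is 1, so 2 is a primitive root.
So 2 is the smallest generator of (Z/11Z)^×.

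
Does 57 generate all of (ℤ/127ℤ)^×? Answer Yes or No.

Yes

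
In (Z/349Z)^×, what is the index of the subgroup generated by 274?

12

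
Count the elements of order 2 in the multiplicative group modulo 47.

1

φ(47) = 47 − 1 = 46 = 2 · 23.
In a cyclic group of order 46, there are φ(d) elements of order d for each divisor d of 46, and zero for non-divisors.
2 | 46, and φ(2) = 2 − 1 = 1.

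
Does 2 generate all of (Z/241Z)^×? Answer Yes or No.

No

φ(241) = 241 − 1 = 240 = 2^4 · 3 · 5.
Test 2^(240/q) mod 241 for each prime factor q of 240:
2^120 ≡ 1 (mod 241)  [q = 2: ≡ 1 ✗]
2^80 ≡ 15 (mod 241)  [q = 3: ≢ 1 ✓]
2^48 ≡ 1 (mod 241)  [q = 5: ≡ 1 ✗]
Since 2^120 ≡ 1, the order of 2 divides 120 < 240, so 2 is not a primitive root.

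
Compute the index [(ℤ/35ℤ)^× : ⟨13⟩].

Since 13 ∈ (Z/35Z)^×, its order divides φ(35) = φ(5·7) = (5−1)·(7−1) = 4·6 = 24 = 2^3 · 3.
Divisors of 24: 1, 2, 3, 4, 6, 8, 12, 24.
Evaluate successive powers at the divisors of 24:
13^1 ≡ 13 (mod 35)
13^2 ≡ 29 (mod 35)
13^3 ≡ 27 (mod 35)
13^4 ≡ 1 (mod 35) ✓
The order of 13 is 4, so the subgroup it generates has 4 elements.
The index is φ(35) / ord(13) = 24 / 4 = 6.

6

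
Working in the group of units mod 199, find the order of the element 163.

198

By Lagrange's theorem, ord_199(163) divides φ(199) = 199 − 1 = 198 = 2 · 3^2 · 11.
Divisors of 198: 1, 2, 3, 6, 9, 11, 18, 22, 33, 66, 99, 198.
Check 163^d mod 199 for each divisor in increasing order:
163^1 ≡ 163 (mod 199)
163^2 ≡ 102 (mod 199)
163^3 ≡ 109 (mod 199)
163^6 ≡ 140 (mod 199)
163^9 ≡ 136 (mod 199)
163^11 ≡ 141 (mod 199)
163^18 ≡ 188 (mod 199)
163^22 ≡ 180 (mod 199)
163^33 ≡ 107 (mod 199)
163^66 ≡ 106 (mod 199)
163^99 ≡ 198 (mod 199)
163^198 ≡ 1 (mod 199) ✓
Therefore the multiplicative order of 163 modulo 199 is 198.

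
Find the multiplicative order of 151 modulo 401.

40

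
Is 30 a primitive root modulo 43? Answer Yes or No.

φ(43) = 43 − 1 = 42 = 2 · 3 · 7.
30 is a primitive root mod 43 iff 30^(φ(43)/q) ≢ 1 for every prime q | φ(43), i.e. q ∈ {2, 3, 7}.
30^21 ≡ 42 (mod 43)  [q = 2: ≢ 1 ✓]
30^14 ≡ 6 (mod 43)  [q = 3: ≢ 1 ✓]
30^6 ≡ 16 (mod 43)  [q = 7: ≢ 1 ✓]
Every test exponent gives a nontrivial residue, hence 30 generates the full group.

Yes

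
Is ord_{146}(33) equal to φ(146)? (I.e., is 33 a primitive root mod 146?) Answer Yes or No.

Yes

φ(146) = φ(2)·φ(73) = 1·72 = 72 = 2^3 · 3^2.
It suffices to check that the order of 33 is not a proper divisor of 72: compute 33^(72/q) for q ∈ {2, 3}.
33^36 ≡ 145 (mod 146)  [q = 2: ≢ 1 ✓]
33^24 ≡ 81 (mod 146)  [q = 3: ≢ 1 ✓]
All checks pass, so 33 has order 72 and is a primitive root modulo 146.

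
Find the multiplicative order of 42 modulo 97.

ord(42) | φ(97) = 97 − 1 = 96 = 2^5 · 3.
Divisors of 96: 1, 2, 3, 4, 6, 8, 12, 16, 24, 32, 48, 96.
Check 42^d mod 97 for each divisor in increasing order:
42^1 ≡ 42
42^2 ≡ 18
42^3 ≡ 77
42^4 ≡ 33
42^6 ≡ 12
42^8 ≡ 22
42^12 ≡ 47
42^16 ≡ 96
42^24 ≡ 75
42^32 ≡ 1
The smallest such exponent is 32, so the order of 42 is 32.

32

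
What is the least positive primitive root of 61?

2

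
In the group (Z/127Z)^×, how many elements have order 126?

36

φ(127) = 127 − 1 = 126 = 2 · 3^2 · 7.
In a cyclic group of order 126, there are φ(d) elements of order d for each divisor d of 126, and zero for non-divisors.
126 = 2 · 3^2 · 7 divides 126, and φ(126) = 36.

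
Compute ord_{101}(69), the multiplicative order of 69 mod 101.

20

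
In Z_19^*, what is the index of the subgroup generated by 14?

1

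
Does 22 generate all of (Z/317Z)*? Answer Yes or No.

Yes

φ(317) = 317 − 1 = 316 = 2^2 · 79.
It suffices to check that the order of 22 is not a proper divisor of 316: compute 22^(316/q) for q ∈ {2, 79}.
22^158 ≡ 316 (mod 317)  [q = 2: ≢ 1 ✓]
22^4 ≡ 310 (mod 317)  [q = 79: ≢ 1 ✓]
All checks pass, so 22 has order 316 and is a primitive root modulo 317.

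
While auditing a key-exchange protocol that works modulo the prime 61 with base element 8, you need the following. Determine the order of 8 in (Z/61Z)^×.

20

By Lagrange's theorem, ord_61(8) divides φ(61) = 61 − 1 = 60 = 2^2 · 3 · 5.
Divisors of 60: 1, 2, 3, 4, 5, 6, 10, 12, 15, 20, 30, 60.
Evaluate successive powers at the divisors of 60:
8^1 ≡ 8
8^2 ≡ 3
8^3 ≡ 24
8^4 ≡ 9
8^5 ≡ 11
8^6 ≡ 27
8^10 ≡ 60
8^12 ≡ 58
8^15 ≡ 50
8^20 ≡ 1
So ord_61(8) = 20.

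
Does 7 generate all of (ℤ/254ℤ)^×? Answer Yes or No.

φ(254) = φ(2)·φ(127) = 1·126 = 126 = 2 · 3^2 · 7.
An element g generates (Z/254Z)^× iff g^(126/q) ≢ 1 (mod 254) for each prime q ∈ {2, 3, 7}.
7^63 ≡ 253 (mod 254)  [q = 2: ≢ 1 ✓]
7^42 ≡ 107 (mod 254)  [q = 3: ≢ 1 ✓]
7^18 ≡ 191 (mod 254)  [q = 7: ≢ 1 ✓]
All checks pass, so 7 has order 126 and is a primitive root modulo 254.

Yes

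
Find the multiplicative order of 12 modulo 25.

ord(12) | φ(25) = φ(5^2) = 5·(5−1) = 20 = 2^2 · 5.
Divisors of 20: 1, 2, 4, 5, 10, 20.
Check 12^d mod 25 for each divisor in increasing order:
12^1 ≡ 12 (mod 25)
12^2 ≡ 19 (mod 25)
12^4 ≡ 11 (mod 25)
12^5 ≡ 7 (mod 25)
12^10 ≡ 24 (mod 25)
12^20 ≡ 1 (mod 25) ✓
The smallest such exponent is 20, so the order of 12 is 20.

20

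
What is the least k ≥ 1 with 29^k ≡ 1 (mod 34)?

16

Since 29 ∈ (Z/34Z)^×, its order divides φ(34) = φ(2)·φ(17) = 1·16 = 16 = 2^4.
Divisors of 16: 1, 2, 4, 8, 16.
Evaluate successive powers at the divisors of 16:
29^1 ≡ 29
29^2 ≡ 25
29^4 ≡ 13
29^8 ≡ 33
29^16 ≡ 1
Therefore the multiplicative order of 29 modulo 34 is 16.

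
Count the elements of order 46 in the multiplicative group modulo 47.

φ(47) = 47 − 1 = 46 = 2 · 23.
(Z/47Z)^× is cyclic (|G| = 46); a cyclic group of order m has exactly φ(d) elements of each order d | m, and none otherwise.
46 = 2 · 23 divides 46, and φ(46) = 22.

22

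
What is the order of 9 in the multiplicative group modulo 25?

Since 9 ∈ (Z/25Z)^×, its order divides φ(25) = φ(5^2) = 5·(5−1) = 20 = 2^2 · 5.
Divisors of 20: 1, 2, 4, 5, 10, 20.
Evaluate successive powers at the divisors of 20:
9^1 ≡ 9
9^2 ≡ 6
9^4 ≡ 11
9^5 ≡ 24
9^10 ≡ 1
Hence ord(9) = 10.

10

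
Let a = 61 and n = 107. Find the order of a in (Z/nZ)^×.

53

The order of 61 must divide φ(107) = 107 − 1 = 106 = 2 · 53.
Divisors of 106: 1, 2, 53, 106.
Evaluate successive powers at the divisors of 106:
61^1 ≡ 61 (mod 107)
61^2 ≡ 83 (mod 107)
61^53 ≡ 1 (mod 107) ✓
The smallest such exponent is 53, so the order of 61 is 53.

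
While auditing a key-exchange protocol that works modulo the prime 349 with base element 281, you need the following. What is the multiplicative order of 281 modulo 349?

174

The order of 281 must divide φ(349) = 349 − 1 = 348 = 2^2 · 3 · 29.
Divisors of 348: 1, 2, 3, 4, 6, 12, 29, 58, 87, 116, 174, 348.
Compute 281^d (mod 349) for the divisors d until we hit 1:
281^1 ≡ 281 (mod 349)
281^2 ≡ 87 (mod 349)
281^3 ≡ 17 (mod 349)
281^4 ≡ 240 (mod 349)
281^6 ≡ 289 (mod 349)
281^12 ≡ 110 (mod 349)
281^29 ≡ 227 (mod 349)
281^58 ≡ 226 (mod 349)
281^87 ≡ 348 (mod 349)
281^116 ≡ 122 (mod 349)
281^174 ≡ 1 (mod 349) ✓
Hence ord(281) = 174.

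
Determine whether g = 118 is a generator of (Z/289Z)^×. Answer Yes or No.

No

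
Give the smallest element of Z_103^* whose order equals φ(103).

5

φ(103) = 103 − 1 = 102 = 2 · 3 · 17.
g is a primitive root iff g^(102/q) ≢ 1 (mod 103) for each prime q ∈ {2, 3, 17}.
g = 2: 2^51 ≡ 1 — hits 1, so not a primitive root.
g = 3: 3^51 ≡ 102; 3^34 ≡ 1 — hits 1, so not a primitive root.
g = 4: 4^51 ≡ 1 — hits 1, so not a primitive root.
g = 5: 5^51 ≡ 102; 5^34 ≡ 56; 5^6 ≡ 72 — none is 1, so 5 is a primitive root.
So 5 is the smallest generator of (Z/103Z)^×.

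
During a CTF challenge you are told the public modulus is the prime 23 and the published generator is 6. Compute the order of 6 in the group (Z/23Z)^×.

Since 6 ∈ (Z/23Z)^×, its order divides φ(23) = 23 − 1 = 22 = 2 · 11.
Divisors of 22: 1, 2, 11, 22.
Check 6^d mod 23 for each divisor in increasing order:
6^1 ≡ 6
6^2 ≡ 13
6^11 ≡ 1
The smallest such exponent is 11, so the order of 6 is 11.

11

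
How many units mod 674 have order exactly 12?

φ(674) = φ(2)·φ(337) = 1·336 = 336 = 2^4 · 3 · 7.
In a cyclic group of order 336, there are φ(d) elements of order d for each divisor d of 336, and zero for non-divisors.
12 = 2^2 · 3 divides 336, and φ(12) = 4.

4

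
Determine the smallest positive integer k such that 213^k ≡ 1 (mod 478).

Since 213 ∈ (Z/478Z)^×, its order divides φ(478) = φ(2)·φ(239) = 1·238 = 238 = 2 · 7 · 17.
Divisors of 238: 1, 2, 7, 14, 17, 34, 119, 238.
Test each divisor d:
213^1 ≡ 213 (mod 478)
213^2 ≡ 437 (mod 478)
213^7 ≡ 163 (mod 478)
213^14 ≡ 279 (mod 478)
213^17 ≡ 337 (mod 478)
213^34 ≡ 283 (mod 478)
213^119 ≡ 1 (mod 478) ✓
The smallest such exponent is 119, so the order of 213 is 119.

119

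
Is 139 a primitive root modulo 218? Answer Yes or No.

φ(218) = φ(2)·φ(109) = 1·108 = 108 = 2^2 · 3^3.
Test 139^(108/q) mod 218 for each prime factor q of 108:
139^54 ≡ 217 (mod 218)  [q = 2: ≢ 1 ✓]
139^36 ≡ 45 (mod 218)  [q = 3: ≢ 1 ✓]
Every test exponent gives a nontrivial residue, hence 139 generates the full group.

Yes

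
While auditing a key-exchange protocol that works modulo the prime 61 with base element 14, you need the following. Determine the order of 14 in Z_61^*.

By Lagrange's theorem, ord_61(14) divides φ(61) = 61 − 1 = 60 = 2^2 · 3 · 5.
Divisors of 60: 1, 2, 3, 4, 5, 6, 10, 12, 15, 20, 30, 60.
Check 14^d mod 61 for each divisor in increasing order:
14^1 ≡ 14 (mod 61)
14^2 ≡ 13 (mod 61)
14^3 ≡ 60 (mod 61)
14^4 ≡ 47 (mod 61)
14^5 ≡ 48 (mod 61)
14^6 ≡ 1 (mod 61) ✓
Therefore the multiplicative order of 14 modulo 61 is 6.

6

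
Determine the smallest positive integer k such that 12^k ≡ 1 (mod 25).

20

Since 12 ∈ (Z/25Z)^×, its order divides φ(25) = φ(5^2) = 5·(5−1) = 20 = 2^2 · 5.
Divisors of 20: 1, 2, 4, 5, 10, 20.
Compute 12^d (mod 25) for the divisors d until we hit 1:
12^1 ≡ 12
12^2 ≡ 19
12^4 ≡ 11
12^5 ≡ 7
12^10 ≡ 24
12^20 ≡ 1
The smallest such exponent is 20, so the order of 12 is 20.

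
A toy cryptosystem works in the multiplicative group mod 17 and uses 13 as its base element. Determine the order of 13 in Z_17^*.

4

The order of 13 must divide φ(17) = 17 − 1 = 16 = 2^4.
Divisors of 16: 1, 2, 4, 8, 16.
Check 13^d mod 17 for each divisor in increasing order:
13^1 ≡ 13
13^2 ≡ 16
13^4 ≡ 1
Therefore the multiplicative order of 13 modulo 17 is 4.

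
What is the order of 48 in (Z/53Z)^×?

52

The order of 48 must divide φ(53) = 53 − 1 = 52 = 2^2 · 13.
Divisors of 52: 1, 2, 4, 13, 26, 52.
Evaluate successive powers at the divisors of 52:
48^1 ≡ 48 (mod 53)
48^2 ≡ 25 (mod 53)
48^4 ≡ 42 (mod 53)
48^13 ≡ 30 (mod 53)
48^26 ≡ 52 (mod 53)
48^52 ≡ 1 (mod 53) ✓
Hence ord(48) = 52.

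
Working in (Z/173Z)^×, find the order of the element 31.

86

Since 31 ∈ (Z/173Z)^×, its order divides φ(173) = 173 − 1 = 172 = 2^2 · 43.
Divisors of 172: 1, 2, 4, 43, 86, 172.
Check 31^d mod 173 for each divisor in increasing order:
31^1 ≡ 31 (mod 173)
31^2 ≡ 96 (mod 173)
31^4 ≡ 47 (mod 173)
31^43 ≡ 172 (mod 173)
31^86 ≡ 1 (mod 173) ✓
The smallest such exponent is 86, so the order of 31 is 86.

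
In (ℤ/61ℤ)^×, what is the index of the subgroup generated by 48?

By Lagrange's theorem, ord_61(48) divides φ(61) = 61 − 1 = 60 = 2^2 · 3 · 5.
Divisors of 60: 1, 2, 3, 4, 5, 6, 10, 12, 15, 20, 30, 60.
Compute 48^d (mod 61) for the divisors d until we hit 1:
48^1 ≡ 48
48^2 ≡ 47
48^3 ≡ 60
48^4 ≡ 13
48^5 ≡ 14
48^6 ≡ 1
Thus |⟨48⟩| = ord(48) = 6.
Index = |(Z/61Z)^×| / |⟨48⟩| = 60 / 6 = 10.

10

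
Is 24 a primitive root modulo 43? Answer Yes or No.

φ(43) = 43 − 1 = 42 = 2 · 3 · 7.
It suffices to check that the order of 24 is not a proper divisor of 42: compute 24^(42/q) for q ∈ {2, 3, 7}.
24^21 ≡ 1 (mod 43)  [q = 2: ≡ 1 ✗]
24^14 ≡ 36 (mod 43)  [q = 3: ≢ 1 ✓]
24^6 ≡ 11 (mod 43)  [q = 7: ≢ 1 ✓]
24^21 ≡ 1 shows ord(24) | 21, strictly less than φ(43); not a primitive root.

No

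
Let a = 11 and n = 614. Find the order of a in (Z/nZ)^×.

153

ord(11) | φ(614) = φ(2)·φ(307) = 1·306 = 306 = 2 · 3^2 · 17.
Divisors of 306: 1, 2, 3, 6, 9, 17, 18, 34, 51, 102, 153, 306.
Compute 11^d (mod 614) for the divisors d until we hit 1:
11^1 ≡ 11 (mod 614)
11^2 ≡ 121 (mod 614)
11^3 ≡ 103 (mod 614)
11^6 ≡ 171 (mod 614)
11^9 ≡ 421 (mod 614)
11^17 ≡ 93 (mod 614)
11^18 ≡ 409 (mod 614)
11^34 ≡ 53 (mod 614)
11^51 ≡ 17 (mod 614)
11^102 ≡ 289 (mod 614)
11^153 ≡ 1 (mod 614) ✓
The smallest such exponent is 153, so the order of 11 is 153.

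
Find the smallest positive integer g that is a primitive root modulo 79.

3

φ(79) = 79 − 1 = 78 = 2 · 3 · 13.
Test candidates g = 2, 3, … against the prime factors q ∈ {2, 3, 13} of φ(79): g is a generator iff g^(78/q) ≢ 1 for every such q.
g = 2: 2^39 ≡ 1 — hits 1, so not a primitive root.
g = 3: 3^39 ≡ 78; 3^26 ≡ 23; 3^6 ≡ 18 — none is 1, so 3 is a primitive root.
So 3 is the smallest generator of (Z/79Z)^×.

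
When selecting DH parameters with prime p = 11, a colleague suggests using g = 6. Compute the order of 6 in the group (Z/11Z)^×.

By Lagrange's theorem, ord_11(6) divides φ(11) = 11 − 1 = 10 = 2 · 5.
Divisors of 10: 1, 2, 5, 10.
Compute 6^d (mod 11) for the divisors d until we hit 1:
6^1 ≡ 6 (mod 11)
6^2 ≡ 3 (mod 11)
6^5 ≡ 10 (mod 11)
6^10 ≡ 1 (mod 11) ✓
Hence ord(6) = 10.

10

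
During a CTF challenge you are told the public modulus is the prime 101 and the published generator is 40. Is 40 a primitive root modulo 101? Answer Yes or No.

Yes

φ(101) = 101 − 1 = 100 = 2^2 · 5^2.
An element g generates (Z/101Z)^× iff g^(100/q) ≢ 1 (mod 101) for each prime q ∈ {2, 5}.
40^50 ≡ 100 (mod 101)  [q = 2: ≢ 1 ✓]
40^20 ≡ 36 (mod 101)  [q = 5: ≢ 1 ✓]
Every test exponent gives a nontrivial residue, hence 40 generates the full group.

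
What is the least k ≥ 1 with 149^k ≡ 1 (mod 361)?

171

Since 149 ∈ (Z/361Z)^×, its order divides φ(361) = φ(19^2) = 19·(19−1) = 342 = 2 · 3^2 · 19.
Divisors of 342: 1, 2, 3, 6, 9, 18, 19, 38, 57, 114, 171, 342.
Test each divisor d:
149^1 ≡ 149 (mod 361)
149^2 ≡ 180 (mod 361)
149^3 ≡ 106 (mod 361)
149^6 ≡ 45 (mod 361)
149^9 ≡ 77 (mod 361)
149^18 ≡ 153 (mod 361)
149^19 ≡ 54 (mod 361)
149^38 ≡ 28 (mod 361)
149^57 ≡ 68 (mod 361)
149^114 ≡ 292 (mod 361)
149^171 ≡ 1 (mod 361) ✓
So ord_361(149) = 171.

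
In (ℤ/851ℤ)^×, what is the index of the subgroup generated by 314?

By Lagrange's theorem, ord_851(314) divides φ(851) = φ(23·37) = (23−1)·(37−1) = 22·36 = 792 = 2^3 · 3^2 · 11.
Divisors of 792: 1, 2, 3, 4, 6, 8, 9, 11, 12, 18, 22, 24, 33, 36, 44, 66, 72, 88, 99, 132, 198, 264, 396, 792.
Compute 314^d (mod 851) for the divisors d until we hit 1:
314^1 ≡ 314
314^2 ≡ 731
314^3 ≡ 615
314^4 ≡ 784
314^6 ≡ 381
314^8 ≡ 234
314^9 ≡ 290
314^11 ≡ 91
314^12 ≡ 491
314^18 ≡ 702
314^22 ≡ 622
314^24 ≡ 248
314^33 ≡ 436
314^36 ≡ 75
314^44 ≡ 530
314^66 ≡ 323
314^72 ≡ 519
314^88 ≡ 70
314^99 ≡ 413
314^132 ≡ 507
314^198 ≡ 369
314^264 ≡ 47
314^396 ≡ 1
So ord_851(314) = 396, hence |⟨314⟩| = 396.
The index is φ(851) / ord(314) = 792 / 396 = 2.

2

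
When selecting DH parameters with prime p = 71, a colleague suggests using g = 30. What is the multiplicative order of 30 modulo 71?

7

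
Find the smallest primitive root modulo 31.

3

φ(31) = 31 − 1 = 30 = 2 · 3 · 5.
Test candidates g = 2, 3, … against the prime factors q ∈ {2, 3, 5} of φ(31): g is a generator iff g^(30/q) ≢ 1 for every such q.
g = 2: 2^15 ≡ 1 — hits 1, so not a primitive root.
g = 3: 3^15 ≡ 30; 3^10 ≡ 25; 3^6 ≡ 16 — none is 1, so 3 is a primitive root.
The smallest primitive root modulo 31 is 3.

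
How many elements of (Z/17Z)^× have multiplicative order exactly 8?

4

φ(17) = 17 − 1 = 16 = 2^4.
Since (Z/17Z)^× is cyclic of order 16, the number of elements of order d is φ(d) when d | 16 and 0 otherwise.
8 = 2^3 divides 16, and φ(8) = 4.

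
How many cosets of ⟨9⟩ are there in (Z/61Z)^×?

By Lagrange's theorem, ord_61(9) divides φ(61) = 61 − 1 = 60 = 2^2 · 3 · 5.
Divisors of 60: 1, 2, 3, 4, 5, 6, 10, 12, 15, 20, 30, 60.
Compute 9^d (mod 61) for the divisors d until we hit 1:
9^1 ≡ 9 (mod 61)
9^2 ≡ 20 (mod 61)
9^3 ≡ 58 (mod 61)
9^4 ≡ 34 (mod 61)
9^5 ≡ 1 (mod 61) ✓
The order of 9 is 5, so the subgroup it generates has 5 elements.
The index is φ(61) / ord(9) = 60 / 5 = 12.

12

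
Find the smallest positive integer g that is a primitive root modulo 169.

2

φ(169) = φ(13^2) = 13·(13−1) = 156 = 2^2 · 3 · 13.
Test candidates g = 2, 3, … against the prime factors q ∈ {2, 3, 13} of φ(169): g is a generator iff g^(156/q) ≢ 1 for every such q.
g = 2: 2^78 ≡ 168; 2^52 ≡ 146; 2^12 ≡ 40 — none is 1, so 2 is a primitive root.
So 2 is the smallest generator of (Z/169Z)^×.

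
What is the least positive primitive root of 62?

3

φ(62) = φ(2)·φ(31) = 1·30 = 30 = 2 · 3 · 5.
g is a primitive root iff g^(30/q) ≢ 1 (mod 62) for each prime q ∈ {2, 3, 5}.
g = 2: gcd(2, 62) = 2 > 1, not a unit — skip.
g = 3: 3^15 ≡ 61; 3^10 ≡ 25; 3^6 ≡ 47 — none is 1, so 3 is a primitive root.
Hence the least primitive root of 62 is 3.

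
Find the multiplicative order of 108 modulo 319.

140

The order of 108 must divide φ(319) = φ(11·29) = (11−1)·(29−1) = 10·28 = 280 = 2^3 · 5 · 7.
Divisors of 280: 1, 2, 4, 5, 7, 8, 10, 14, 20, 28, 35, 40, 56, 70, 140, 280.
Evaluate successive powers at the divisors of 280:
108^1 ≡ 108 (mod 319)
108^2 ≡ 180 (mod 319)
108^4 ≡ 181 (mod 319)
108^5 ≡ 89 (mod 319)
108^7 ≡ 70 (mod 319)
108^8 ≡ 223 (mod 319)
108^10 ≡ 265 (mod 319)
108^14 ≡ 115 (mod 319)
108^20 ≡ 45 (mod 319)
108^28 ≡ 146 (mod 319)
108^35 ≡ 12 (mod 319)
108^40 ≡ 111 (mod 319)
108^56 ≡ 262 (mod 319)
108^70 ≡ 144 (mod 319)
108^140 ≡ 1 (mod 319) ✓
Therefore the multiplicative order of 108 modulo 319 is 140.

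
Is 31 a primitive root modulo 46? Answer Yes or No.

No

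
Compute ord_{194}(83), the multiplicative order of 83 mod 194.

ord(83) | φ(194) = φ(2)·φ(97) = 1·96 = 96 = 2^5 · 3.
Divisors of 96: 1, 2, 3, 4, 6, 8, 12, 16, 24, 32, 48, 96.
Evaluate successive powers at the divisors of 96:
83^1 ≡ 83 (mod 194)
83^2 ≡ 99 (mod 194)
83^3 ≡ 69 (mod 194)
83^4 ≡ 101 (mod 194)
83^6 ≡ 105 (mod 194)
83^8 ≡ 113 (mod 194)
83^12 ≡ 161 (mod 194)
83^16 ≡ 159 (mod 194)
83^24 ≡ 119 (mod 194)
83^32 ≡ 61 (mod 194)
83^48 ≡ 193 (mod 194)
83^96 ≡ 1 (mod 194) ✓
So ord_194(83) = 96.

96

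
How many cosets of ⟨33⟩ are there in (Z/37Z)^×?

By Lagrange's theorem, ord_37(33) divides φ(37) = 37 − 1 = 36 = 2^2 · 3^2.
Divisors of 36: 1, 2, 3, 4, 6, 9, 12, 18, 36.
Check 33^d mod 37 for each divisor in increasing order:
33^1 ≡ 33 (mod 37)
33^2 ≡ 16 (mod 37)
33^3 ≡ 10 (mod 37)
33^4 ≡ 34 (mod 37)
33^6 ≡ 26 (mod 37)
33^9 ≡ 1 (mod 37) ✓
So ord_37(33) = 9, hence |⟨33⟩| = 9.
[(Z/37Z)^× : ⟨33⟩] = 36/9 = 4.

4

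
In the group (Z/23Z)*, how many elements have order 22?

10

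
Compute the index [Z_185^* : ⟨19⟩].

By Lagrange's theorem, ord_185(19) divides φ(185) = φ(5·37) = (5−1)·(37−1) = 4·36 = 144 = 2^4 · 3^2.
Divisors of 144: 1, 2, 3, 4, 6, 8, 9, 12, 16, 18, 24, 36, 48, 72, 144.
Evaluate successive powers at the divisors of 144:
19^1 ≡ 19
19^2 ≡ 176
19^3 ≡ 14
19^4 ≡ 81
19^6 ≡ 11
19^8 ≡ 86
19^9 ≡ 154
19^12 ≡ 121
19^16 ≡ 181
19^18 ≡ 36
19^24 ≡ 26
19^36 ≡ 1
So ord_185(19) = 36, hence |⟨19⟩| = 36.
Index = |(Z/185Z)^×| / |⟨19⟩| = 144 / 36 = 4.

4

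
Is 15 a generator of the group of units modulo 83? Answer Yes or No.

φ(83) = 83 − 1 = 82 = 2 · 41.
It suffices to check that the order of 15 is not a proper divisor of 82: compute 15^(82/q) for q ∈ {2, 41}.
15^41 ≡ 82 (mod 83)  [q = 2: ≢ 1 ✓]
15^2 ≡ 59 (mod 83)  [q = 41: ≢ 1 ✓]
None equal 1, so ord_83(15) = 82: 15 is a primitive root.

Yes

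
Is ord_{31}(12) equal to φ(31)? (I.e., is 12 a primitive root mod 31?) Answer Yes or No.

Yes

φ(31) = 31 − 1 = 30 = 2 · 3 · 5.
Test 12^(30/q) mod 31 for each prime factor q of 30:
12^15 ≡ 30 (mod 31)  [q = 2: ≢ 1 ✓]
12^10 ≡ 25 (mod 31)  [q = 3: ≢ 1 ✓]
12^6 ≡ 2 (mod 31)  [q = 5: ≢ 1 ✓]
All checks pass, so 12 has order 30 and is a primitive root modulo 31.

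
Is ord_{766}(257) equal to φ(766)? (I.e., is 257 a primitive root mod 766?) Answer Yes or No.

φ(766) = φ(2)·φ(383) = 1·382 = 382 = 2 · 191.
It suffices to check that the order of 257 is not a proper divisor of 382: compute 257^(382/q) for q ∈ {2, 191}.
257^191 ≡ 765 (mod 766)  [q = 2: ≢ 1 ✓]
257^2 ≡ 173 (mod 766)  [q = 191: ≢ 1 ✓]
All checks pass, so 257 has order 382 and is a primitive root modulo 766.

Yes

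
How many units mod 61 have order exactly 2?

φ(61) = 61 − 1 = 60 = 2^2 · 3 · 5.
In a cyclic group of order 60, there are φ(d) elements of order d for each divisor d of 60, and zero for non-divisors.
2 | 60, and φ(2) = 2 − 1 = 1.

1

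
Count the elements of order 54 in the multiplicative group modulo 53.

0

φ(53) = 53 − 1 = 52 = 2^2 · 13.
Since (Z/53Z)^× is cyclic of order 52, the number of elements of order d is φ(d) when d | 52 and 0 otherwise.
Here 52 is not a multiple of 54, so there are no elements of order 54.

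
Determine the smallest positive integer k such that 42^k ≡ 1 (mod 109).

108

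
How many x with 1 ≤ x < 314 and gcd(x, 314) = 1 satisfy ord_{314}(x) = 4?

2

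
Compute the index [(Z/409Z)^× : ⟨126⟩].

1

The order of 126 must divide φ(409) = 409 − 1 = 408 = 2^3 · 3 · 17.
Divisors of 408: 1, 2, 3, 4, 6, 8, 12, 17, 24, 34, 51, 68, 102, 136, 204, 408.
Evaluate successive powers at the divisors of 408:
126^1 ≡ 126 (mod 409)
126^2 ≡ 334 (mod 409)
126^3 ≡ 366 (mod 409)
126^4 ≡ 308 (mod 409)
126^6 ≡ 213 (mod 409)
126^8 ≡ 385 (mod 409)
126^12 ≡ 379 (mod 409)
126^17 ≡ 183 (mod 409)
126^24 ≡ 82 (mod 409)
126^34 ≡ 360 (mod 409)
126^51 ≡ 31 (mod 409)
126^68 ≡ 356 (mod 409)
126^102 ≡ 143 (mod 409)
126^136 ≡ 355 (mod 409)
126^204 ≡ 408 (mod 409)
126^408 ≡ 1 (mod 409) ✓
Thus |⟨126⟩| = ord(126) = 408.
The index is φ(409) / ord(126) = 408 / 408 = 1.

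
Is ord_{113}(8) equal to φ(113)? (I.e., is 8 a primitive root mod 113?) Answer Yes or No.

No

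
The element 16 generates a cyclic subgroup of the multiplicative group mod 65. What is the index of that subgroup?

The order of 16 must divide φ(65) = φ(5·13) = (5−1)·(13−1) = 4·12 = 48 = 2^4 · 3.
Divisors of 48: 1, 2, 3, 4, 6, 8, 12, 16, 24, 48.
Test each divisor d:
16^1 ≡ 16
16^2 ≡ 61
16^3 ≡ 1
Thus |⟨16⟩| = ord(16) = 3.
[(Z/65Z)^× : ⟨16⟩] = 48/3 = 16.

16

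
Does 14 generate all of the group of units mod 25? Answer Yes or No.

No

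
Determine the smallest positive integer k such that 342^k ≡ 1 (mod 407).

By Lagrange's theorem, ord_407(342) divides φ(407) = φ(11·37) = (11−1)·(37−1) = 10·36 = 360 = 2^3 · 3^2 · 5.
Divisors of 360: 1, 2, 3, 4, 5, 6, 8, 9, 10, 12, 15, 18, 20, 24, 30, 36, 40, 45, 60, 72, 90, 120, 180, 360.
Check 342^d mod 407 for each divisor in increasing order:
342^1 ≡ 342 (mod 407)
342^2 ≡ 155 (mod 407)
342^3 ≡ 100 (mod 407)
342^4 ≡ 12 (mod 407)
342^5 ≡ 34 (mod 407)
342^6 ≡ 232 (mod 407)
342^8 ≡ 144 (mod 407)
342^9 ≡ 1 (mod 407) ✓
So ord_407(342) = 9.

9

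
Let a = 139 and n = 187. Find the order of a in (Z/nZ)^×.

Since 139 ∈ (Z/187Z)^×, its order divides φ(187) = φ(11·17) = (11−1)·(17−1) = 10·16 = 160 = 2^5 · 5.
Divisors of 160: 1, 2, 4, 5, 8, 10, 16, 20, 32, 40, 80, 160.
Evaluate successive powers at the divisors of 160:
139^1 ≡ 139 (mod 187)
139^2 ≡ 60 (mod 187)
139^4 ≡ 47 (mod 187)
139^5 ≡ 175 (mod 187)
139^8 ≡ 152 (mod 187)
139^10 ≡ 144 (mod 187)
139^16 ≡ 103 (mod 187)
139^20 ≡ 166 (mod 187)
139^32 ≡ 137 (mod 187)
139^40 ≡ 67 (mod 187)
139^80 ≡ 1 (mod 187) ✓
So ord_187(139) = 80.

80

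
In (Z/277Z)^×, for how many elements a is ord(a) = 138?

44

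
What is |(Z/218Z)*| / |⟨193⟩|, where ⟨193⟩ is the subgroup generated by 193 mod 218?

Since 193 ∈ (Z/218Z)^×, its order divides φ(218) = φ(2)·φ(109) = 1·108 = 108 = 2^2 · 3^3.
Divisors of 108: 1, 2, 3, 4, 6, 9, 12, 18, 27, 36, 54, 108.
Check 193^d mod 218 for each divisor in increasing order:
193^1 ≡ 193 (mod 218)
193^2 ≡ 189 (mod 218)
193^3 ≡ 71 (mod 218)
193^4 ≡ 187 (mod 218)
193^6 ≡ 27 (mod 218)
193^9 ≡ 173 (mod 218)
193^12 ≡ 75 (mod 218)
193^18 ≡ 63 (mod 218)
193^27 ≡ 217 (mod 218)
193^36 ≡ 45 (mod 218)
193^54 ≡ 1 (mod 218) ✓
Thus |⟨193⟩| = ord(193) = 54.
The index is φ(218) / ord(193) = 108 / 54 = 2.

2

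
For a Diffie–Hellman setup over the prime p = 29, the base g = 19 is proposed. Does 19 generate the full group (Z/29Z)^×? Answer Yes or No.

Yes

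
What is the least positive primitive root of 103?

φ(103) = 103 − 1 = 102 = 2 · 3 · 17.
Test candidates g = 2, 3, … against the prime factors q ∈ {2, 3, 17} of φ(103): g is a generator iff g^(102/q) ≢ 1 for every such q.
g = 2: 2^51 ≡ 1 — hits 1, so not a primitive root.
g = 3: 3^51 ≡ 102; 3^34 ≡ 1 — hits 1, so not a primitive root.
g = 4: 4^51 ≡ 1 — hits 1, so not a primitive root.
g = 5: 5^51 ≡ 102; 5^34 ≡ 56; 5^6 ≡ 72 — none is 1, so 5 is a primitive root.
Hence the least primitive root of 103 is 5.

5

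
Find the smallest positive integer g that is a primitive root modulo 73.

5

φ(73) = 73 − 1 = 72 = 2^3 · 3^2.
Test candidates g = 2, 3, … against the prime factors q ∈ {2, 3} of φ(73): g is a generator iff g^(72/q) ≢ 1 for every such q.
g = 2: 2^36 ≡ 1 — hits 1, so not a primitive root.
g = 3: 3^36 ≡ 1 — hits 1, so not a primitive root.
g = 4: 4^36 ≡ 1 — hits 1, so not a primitive root.
g = 5: 5^36 ≡ 72; 5^24 ≡ 8 — none is 1, so 5 is a primitive root.
Hence the least primitive root of 73 is 5.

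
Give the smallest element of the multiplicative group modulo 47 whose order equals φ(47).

φ(47) = 47 − 1 = 46 = 2 · 23.
Test candidates g = 2, 3, … against the prime factors q ∈ {2, 23} of φ(47): g is a generator iff g^(46/q) ≢ 1 for every such q.
g = 2: 2^23 ≡ 1 — hits 1, so not a primitive root.
g = 3: 3^23 ≡ 1 — hits 1, so not a primitive root.
g = 4: 4^23 ≡ 1 — hits 1, so not a primitive root.
g = 5: 5^23 ≡ 46; 5^2 ≡ 25 — none is 1, so 5 is a primitive root.
The smallest primitive root modulo 47 is 5.

5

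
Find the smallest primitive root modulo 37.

φ(37) = 37 − 1 = 36 = 2^2 · 3^2.
Test candidates g = 2, 3, … against the prime factors q ∈ {2, 3} of φ(37): g is a generator iff g^(36/q) ≢ 1 for every such q.
g = 2: 2^18 ≡ 36; 2^12 ≡ 26 — none is 1, so 2 is a primitive root.
So 2 is the smallest generator of (Z/37Z)^×.

2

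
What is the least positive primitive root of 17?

3

φ(17) = 17 − 1 = 16 = 2^4.
Test candidates g = 2, 3, … against the prime factors q ∈ {2} of φ(17): g is a generator iff g^(16/q) ≢ 1 for every such q.
g = 2: 2^8 ≡ 1 — hits 1, so not a primitive root.
g = 3: 3^8 ≡ 16 — none is 1, so 3 is a primitive root.
The smallest primitive root modulo 17 is 3.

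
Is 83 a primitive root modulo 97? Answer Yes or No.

Yes

φ(97) = 97 − 1 = 96 = 2^5 · 3.
It suffices to check that the order of 83 is not a proper divisor of 96: compute 83^(96/q) for q ∈ {2, 3}.
83^48 ≡ 96 (mod 97)  [q = 2: ≢ 1 ✓]
83^32 ≡ 61 (mod 97)  [q = 3: ≢ 1 ✓]
All checks pass, so 83 has order 96 and is a primitive root modulo 97.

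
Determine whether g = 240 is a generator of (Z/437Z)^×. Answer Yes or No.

437 = 19 · 23 is a product of two distinct odd primes, so (Z/437Z)^× ≅ (Z/19Z)^× × (Z/23Z)^× is not cyclic.
No primitive root modulo 437 exists; in particular 240 is not one.

No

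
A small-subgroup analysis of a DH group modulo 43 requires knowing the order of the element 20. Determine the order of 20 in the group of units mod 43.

Since 20 ∈ (Z/43Z)^×, its order divides φ(43) = 43 − 1 = 42 = 2 · 3 · 7.
Divisors of 42: 1, 2, 3, 6, 7, 14, 21, 42.
Test each divisor d:
20^1 ≡ 20 (mod 43)
20^2 ≡ 13 (mod 43)
20^3 ≡ 2 (mod 43)
20^6 ≡ 4 (mod 43)
20^7 ≡ 37 (mod 43)
20^14 ≡ 36 (mod 43)
20^21 ≡ 42 (mod 43)
20^42 ≡ 1 (mod 43) ✓
The smallest such exponent is 42, so the order of 20 is 42.

42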